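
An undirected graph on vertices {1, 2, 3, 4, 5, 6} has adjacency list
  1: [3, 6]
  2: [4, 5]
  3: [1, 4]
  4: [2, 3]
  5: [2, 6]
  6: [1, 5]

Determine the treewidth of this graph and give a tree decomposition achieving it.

Every bag has size at most 3, so the width is 3 − 1 = 2 and tw(G) ≤ 2. The edges 5–6–1–3–4–2–5 form a cycle, so G is not a tree and its treewidth is at least 2. Hence tw(G) = 2 exactly.

Treewidth 2.
Bags: B1 = {1, 5, 6}  B2 = {1, 3, 5}  B3 = {3, 4, 5}  B4 = {2, 4, 5}
Tree: B1–B2, B2–B3, B3–B4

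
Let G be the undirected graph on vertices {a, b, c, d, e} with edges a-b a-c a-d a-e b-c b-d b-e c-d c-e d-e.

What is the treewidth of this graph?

4

A width-4 tree decomposition is:
Bags: B1 = {a, b, c, d, e}
Tree: (single bag)
A single bag containing all 5 vertices is trivially a valid decomposition of width 4. For the lower bound, the 5 vertices {a, b, c, d, e} are pairwise adjacent, and any tree decomposition puts a clique entirely inside one bag — forcing width ≥ 4. Therefore the treewidth is 4.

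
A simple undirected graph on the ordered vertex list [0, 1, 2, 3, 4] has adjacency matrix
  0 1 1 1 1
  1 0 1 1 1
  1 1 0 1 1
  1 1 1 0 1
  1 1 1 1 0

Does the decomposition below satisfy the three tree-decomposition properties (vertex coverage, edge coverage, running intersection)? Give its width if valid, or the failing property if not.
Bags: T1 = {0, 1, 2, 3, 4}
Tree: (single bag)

Checking the three conditions: (i) the bags cover all of {0, 1, 2, 3, 4}; (ii) for each edge, some bag contains both endpoints; (iii) the bags containing any fixed vertex form a subtree. All hold, so the decomposition is valid with width 5 − 1 = 4.

Yes; width 4.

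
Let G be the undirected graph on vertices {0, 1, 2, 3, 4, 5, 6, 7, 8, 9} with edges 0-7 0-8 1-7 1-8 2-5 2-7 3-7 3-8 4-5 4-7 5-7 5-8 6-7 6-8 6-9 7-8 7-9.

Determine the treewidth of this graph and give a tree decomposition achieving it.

Treewidth 2.
One such decomposition:
Bags: B1 = {5, 7, 8}  B2 = {6, 7, 8}  B3 = {2, 5, 7}  B4 = {1, 7, 8}  B5 = {3, 7, 8}  B6 = {4, 5, 7}  B7 = {0, 7, 8}  B8 = {6, 7, 9}
Tree: B1–B2, B1–B3, B1–B4, B1–B5, B1–B6, B2–B7, B2–B8

Each bag holds 3 vertices, so the decomposition has width 2, which upper-bounds the treewidth. Conversely, {0, 7, 8} is a clique of size 3, and the vertices of any clique must share a bag in every tree decomposition; so some bag has ≥ 3 vertices and tw(G) ≥ 2. The upper and lower bounds meet at 2, so that is the treewidth.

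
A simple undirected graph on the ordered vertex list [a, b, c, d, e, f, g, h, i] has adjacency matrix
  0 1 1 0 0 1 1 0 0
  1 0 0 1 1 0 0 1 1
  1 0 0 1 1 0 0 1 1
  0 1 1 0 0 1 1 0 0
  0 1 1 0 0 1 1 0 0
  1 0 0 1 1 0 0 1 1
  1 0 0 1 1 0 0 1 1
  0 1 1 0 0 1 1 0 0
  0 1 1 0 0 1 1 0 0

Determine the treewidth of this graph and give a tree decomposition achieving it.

Every bag has size at most 5, so the width is 5 − 1 = 4 and tw(G) ≤ 4. For the lower bound: the 5 vertex sets {d,g}, {a,b}, {c,h}, {f}, {i} are disjoint, each induces a connected subgraph, and every pair is joined by at least one edge of G. Contracting each set to a single vertex therefore yields K_{5} as a minor, and since treewidth is minor-monotone, tw(G) ≥ tw(K_{5}) = 4. The upper and lower bounds meet at 4, so that is the treewidth.

Treewidth 4.
One optimal decomposition is:
Bags: B1 = {b, c, d, f, g}  B2 = {a, b, c, f, g}  B3 = {b, c, f, g, h}  B4 = {b, c, f, g, i}  B5 = {b, c, e, f, g}
Tree: B1–B2, B2–B3, B3–B4, B4–B5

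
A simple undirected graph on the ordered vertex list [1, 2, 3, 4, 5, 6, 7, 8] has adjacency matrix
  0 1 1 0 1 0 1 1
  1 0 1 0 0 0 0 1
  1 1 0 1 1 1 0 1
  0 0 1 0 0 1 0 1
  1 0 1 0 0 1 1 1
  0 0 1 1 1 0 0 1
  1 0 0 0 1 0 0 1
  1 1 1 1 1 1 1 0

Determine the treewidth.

A width-3 tree decomposition is:
Bags: B1 = {3, 5, 6, 8}  B2 = {1, 3, 5, 8}  B3 = {3, 4, 6, 8}  B4 = {1, 2, 3, 8}  B5 = {1, 5, 7, 8}
Tree: B1–B2, B1–B3, B2–B4, B2–B5
The largest bag has 4 vertices, giving width 3; this decomposition certifies tw(G) ≤ 3. For the lower bound, the 4 vertices {1, 2, 3, 8} are pairwise adjacent, and any tree decomposition puts a clique entirely inside one bag — forcing width ≥ 3. Hence tw(G) = 3 exactly.

3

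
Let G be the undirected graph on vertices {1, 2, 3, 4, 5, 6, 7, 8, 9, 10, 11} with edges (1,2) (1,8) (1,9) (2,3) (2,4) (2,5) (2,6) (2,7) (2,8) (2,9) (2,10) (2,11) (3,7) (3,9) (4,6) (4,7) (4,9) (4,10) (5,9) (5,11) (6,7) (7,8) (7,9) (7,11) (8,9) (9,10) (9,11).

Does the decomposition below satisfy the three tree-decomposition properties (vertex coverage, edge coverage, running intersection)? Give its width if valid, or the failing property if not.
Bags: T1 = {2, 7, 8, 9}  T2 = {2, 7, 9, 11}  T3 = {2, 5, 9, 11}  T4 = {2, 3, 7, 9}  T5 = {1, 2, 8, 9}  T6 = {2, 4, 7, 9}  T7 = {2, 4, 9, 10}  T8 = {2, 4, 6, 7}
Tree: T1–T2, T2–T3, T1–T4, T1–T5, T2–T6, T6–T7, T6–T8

Yes; width 3.

Checking the three conditions: (i) the bags cover all of {1, 2, 3, 4, 5, 6, 7, 8, 9, 10, 11}; (ii) for each edge, some bag contains both endpoints; (iii) the bags containing any fixed vertex form a subtree. All hold, so the decomposition is valid with width 4 − 1 = 3.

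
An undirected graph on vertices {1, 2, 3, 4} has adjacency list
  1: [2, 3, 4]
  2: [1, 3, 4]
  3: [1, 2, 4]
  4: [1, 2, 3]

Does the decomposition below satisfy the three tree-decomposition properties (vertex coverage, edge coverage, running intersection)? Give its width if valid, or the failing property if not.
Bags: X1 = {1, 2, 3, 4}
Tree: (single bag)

Yes; width 3.

Checking the three conditions: (i) the bags cover all of {1, 2, 3, 4}; (ii) for each edge, some bag contains both endpoints; (iii) the bags containing any fixed vertex form a subtree. All hold, so the decomposition is valid with width 4 − 1 = 3.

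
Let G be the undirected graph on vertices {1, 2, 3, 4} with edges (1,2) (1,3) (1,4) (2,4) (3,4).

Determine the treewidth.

2

A width-2 tree decomposition is:
Bags: B1 = {1, 2, 4}  B2 = {1, 3, 4}
Tree: B1–B2
Every bag has size at most 3, so the width is 3 − 1 = 2 and tw(G) ≤ 2. For the lower bound, the 3 vertices {1, 2, 4} are pairwise adjacent, and any tree decomposition puts a clique entirely inside one bag — forcing width ≥ 2. The upper and lower bounds meet at 2, so that is the treewidth.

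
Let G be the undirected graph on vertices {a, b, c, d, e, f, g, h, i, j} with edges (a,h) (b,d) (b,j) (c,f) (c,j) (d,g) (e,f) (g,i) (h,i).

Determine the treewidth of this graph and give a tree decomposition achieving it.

Treewidth 1.
One such decomposition:
Bags: B1 = {a, h}  B2 = {h, i}  B3 = {g, i}  B4 = {d, g}  B5 = {b, d}  B6 = {b, j}  B7 = {c, j}  B8 = {c, f}  B9 = {e, f}
Tree: B1–B2, B2–B3, B3–B4, B4–B5, B5–B6, B6–B7, B7–B8, B8–B9

Each bag holds 2 vertices, so the decomposition has width 1, which upper-bounds the treewidth. G has an edge, so its treewidth is at least 1. The upper and lower bounds meet at 1, so that is the treewidth.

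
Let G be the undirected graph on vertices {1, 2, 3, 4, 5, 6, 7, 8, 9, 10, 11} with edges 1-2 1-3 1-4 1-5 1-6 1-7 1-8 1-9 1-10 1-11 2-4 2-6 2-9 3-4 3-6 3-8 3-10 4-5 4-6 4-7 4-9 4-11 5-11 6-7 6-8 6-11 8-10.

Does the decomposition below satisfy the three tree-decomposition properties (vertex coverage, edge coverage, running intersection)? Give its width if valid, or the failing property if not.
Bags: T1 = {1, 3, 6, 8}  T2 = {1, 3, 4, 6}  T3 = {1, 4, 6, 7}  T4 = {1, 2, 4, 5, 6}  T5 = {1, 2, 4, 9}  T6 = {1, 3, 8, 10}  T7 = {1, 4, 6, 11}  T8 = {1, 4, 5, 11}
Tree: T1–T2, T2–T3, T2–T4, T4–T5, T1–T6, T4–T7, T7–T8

No — bags containing vertex 5 are not connected in the tree.

A tree decomposition must satisfy three properties: every vertex lies in some bag; for every edge, both endpoints lie together in some bag; and for every vertex, the bags containing it form a connected subtree. Here bags containing vertex 5 are not connected in the tree, so the decomposition is invalid.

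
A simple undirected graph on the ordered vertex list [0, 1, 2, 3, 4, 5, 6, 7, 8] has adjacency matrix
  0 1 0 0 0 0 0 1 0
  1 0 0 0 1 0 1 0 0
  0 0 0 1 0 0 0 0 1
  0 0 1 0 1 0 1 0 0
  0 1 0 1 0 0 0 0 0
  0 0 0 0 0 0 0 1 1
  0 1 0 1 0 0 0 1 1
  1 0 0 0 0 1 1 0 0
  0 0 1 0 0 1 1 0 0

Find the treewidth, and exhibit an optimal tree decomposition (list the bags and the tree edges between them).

Treewidth 3.
Bags: B1 = {0, 5, 7, 8}  B2 = {0, 6, 7, 8}  B3 = {0, 1, 6, 8}  B4 = {1, 2, 6, 8}  B5 = {1, 2, 3, 6}  B6 = {1, 2, 3, 4}
Tree: B1–B2, B2–B3, B3–B4, B4–B5, B5–B6

The largest bag has 4 vertices, giving width 3; this decomposition certifies tw(G) ≤ 3. For the lower bound: the 4 vertex sets {0,5,7}, {8}, {6}, {1,2,3,4} are disjoint, each induces a connected subgraph, and every pair is joined by at least one edge of G. Contracting each set to a single vertex therefore yields K_{4} as a minor, and since treewidth is minor-monotone, tw(G) ≥ tw(K_{4}) = 3. Hence tw(G) = 3 exactly.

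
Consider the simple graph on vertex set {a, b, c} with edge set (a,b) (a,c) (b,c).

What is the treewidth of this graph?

2

A width-2 tree decomposition is:
Bags: B1 = {a, b, c}
Tree: (single bag)
With just one bag of size 3, the width is 3 − 1 = 2, so tw(G) ≤ 2. On the other hand G contains the 3-clique {a, b, c}. A clique must lie in a single bag of any decomposition, so no decomposition can have width below 2. Hence tw(G) = 2 exactly.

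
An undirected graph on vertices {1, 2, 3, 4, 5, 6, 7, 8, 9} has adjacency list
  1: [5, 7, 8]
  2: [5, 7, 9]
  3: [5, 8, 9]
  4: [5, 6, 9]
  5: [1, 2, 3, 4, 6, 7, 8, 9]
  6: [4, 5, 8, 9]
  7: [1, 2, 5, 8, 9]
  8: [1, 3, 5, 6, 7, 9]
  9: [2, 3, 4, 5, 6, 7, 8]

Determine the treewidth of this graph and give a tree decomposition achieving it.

Treewidth 3.
One such decomposition:
Bags: B1 = {4, 5, 6, 9}  B2 = {5, 6, 8, 9}  B3 = {3, 5, 8, 9}  B4 = {5, 7, 8, 9}  B5 = {2, 5, 7, 9}  B6 = {1, 5, 7, 8}
Tree: B1–B2, B2–B3, B2–B4, B4–B5, B4–B6

Every bag has size at most 4, so the width is 4 − 1 = 3 and tw(G) ≤ 3. Conversely, {1, 5, 7, 8} is a clique of size 4, and the vertices of any clique must share a bag in every tree decomposition; so some bag has ≥ 4 vertices and tw(G) ≥ 3. Combining the bounds, tw(G) = 3.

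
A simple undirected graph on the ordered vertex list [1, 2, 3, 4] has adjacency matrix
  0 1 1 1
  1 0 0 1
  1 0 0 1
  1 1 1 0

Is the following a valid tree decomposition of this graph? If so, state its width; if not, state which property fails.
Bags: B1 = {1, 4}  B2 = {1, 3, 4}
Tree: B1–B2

A tree decomposition must satisfy three properties: every vertex lies in some bag; for every edge, both endpoints lie together in some bag; and for every vertex, the bags containing it form a connected subtree. Here vertex 2 appears in no bag, so the decomposition is invalid.

No — vertex 2 appears in no bag.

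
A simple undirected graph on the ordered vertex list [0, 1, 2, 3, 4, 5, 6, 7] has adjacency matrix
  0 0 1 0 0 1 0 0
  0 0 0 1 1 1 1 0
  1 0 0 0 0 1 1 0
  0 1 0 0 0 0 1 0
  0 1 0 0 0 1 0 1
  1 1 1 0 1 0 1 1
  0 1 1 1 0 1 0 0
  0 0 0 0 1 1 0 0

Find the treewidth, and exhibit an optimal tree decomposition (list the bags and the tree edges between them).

Treewidth 2.
One such decomposition:
Bags: B1 = {2, 5, 6}  B2 = {1, 5, 6}  B3 = {1, 4, 5}  B4 = {4, 5, 7}  B5 = {0, 2, 5}  B6 = {1, 3, 6}
Tree: B1–B2, B2–B3, B3–B4, B1–B5, B2–B6

Each bag holds 3 vertices, so the decomposition has width 2, which upper-bounds the treewidth. On the other hand G contains the 3-clique {1, 3, 6}. A clique must lie in a single bag of any decomposition, so no decomposition can have width below 2. Combining the bounds, tw(G) = 2.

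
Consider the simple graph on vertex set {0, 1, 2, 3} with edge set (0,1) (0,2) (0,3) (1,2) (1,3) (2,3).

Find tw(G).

A width-3 tree decomposition is:
Bags: B1 = {0, 1, 2, 3}
Tree: (single bag)
A single bag containing all 4 vertices is trivially a valid decomposition of width 3. For the lower bound, the 4 vertices {0, 1, 2, 3} are pairwise adjacent, and any tree decomposition puts a clique entirely inside one bag — forcing width ≥ 3. Combining the bounds, tw(G) = 3.

3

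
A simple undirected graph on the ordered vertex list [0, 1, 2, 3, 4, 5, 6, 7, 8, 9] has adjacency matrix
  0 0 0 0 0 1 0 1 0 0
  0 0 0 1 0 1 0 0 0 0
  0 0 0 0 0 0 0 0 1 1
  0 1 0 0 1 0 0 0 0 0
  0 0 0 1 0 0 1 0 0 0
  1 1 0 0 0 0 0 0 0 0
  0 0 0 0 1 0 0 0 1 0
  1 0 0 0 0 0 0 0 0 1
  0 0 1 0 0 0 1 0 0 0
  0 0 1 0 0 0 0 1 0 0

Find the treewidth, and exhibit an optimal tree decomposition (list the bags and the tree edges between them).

Treewidth 2.
Bags: B1 = {1, 3, 5}  B2 = {0, 3, 5}  B3 = {0, 3, 7}  B4 = {3, 7, 9}  B5 = {2, 3, 9}  B6 = {2, 3, 8}  B7 = {3, 6, 8}  B8 = {3, 4, 6}
Tree: B1–B2, B2–B3, B3–B4, B4–B5, B5–B6, B6–B7, B7–B8

The largest bag has 3 vertices, giving width 2; this decomposition certifies tw(G) ≤ 2. For the lower bound, G contains the cycle 3–1–5–0–7–9–2–8–6–4–3, so G is not a forest; only forests have treewidth ≤ 1, hence tw(G) ≥ 2. The upper and lower bounds meet at 2, so that is the treewidth.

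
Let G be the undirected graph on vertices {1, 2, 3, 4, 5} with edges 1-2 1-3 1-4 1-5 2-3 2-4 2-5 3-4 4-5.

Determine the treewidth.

A width-3 tree decomposition is:
Bags: B1 = {1, 2, 3, 4}  B2 = {1, 2, 4, 5}
Tree: B1–B2
Every bag has size at most 4, so the width is 4 − 1 = 3 and tw(G) ≤ 3. For the lower bound, the 4 vertices {1, 2, 3, 4} are pairwise adjacent, and any tree decomposition puts a clique entirely inside one bag — forcing width ≥ 3. Combining the bounds, tw(G) = 3.

3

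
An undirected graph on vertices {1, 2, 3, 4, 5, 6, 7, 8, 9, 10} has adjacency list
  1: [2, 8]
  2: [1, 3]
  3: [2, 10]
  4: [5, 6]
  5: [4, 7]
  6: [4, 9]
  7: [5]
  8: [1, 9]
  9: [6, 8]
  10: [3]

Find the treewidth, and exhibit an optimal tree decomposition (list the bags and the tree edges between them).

Every bag has size at most 2, so the width is 2 − 1 = 1 and tw(G) ≤ 1. Any graph with an edge has treewidth ≥ 1, and G has the edge 10–3. Therefore the treewidth is 1.

Treewidth 1.
Bags: B1 = {3, 10}  B2 = {2, 3}  B3 = {1, 2}  B4 = {1, 8}  B5 = {8, 9}  B6 = {6, 9}  B7 = {4, 6}  B8 = {4, 5}  B9 = {5, 7}
Tree: B1–B2, B2–B3, B3–B4, B4–B5, B5–B6, B6–B7, B7–B8, B8–B9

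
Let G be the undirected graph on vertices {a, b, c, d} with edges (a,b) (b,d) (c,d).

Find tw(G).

A width-1 tree decomposition is:
Bags: B1 = {c, d}  B2 = {b, d}  B3 = {a, b}
Tree: B1–B2, B2–B3
Each bag holds 2 vertices, so the decomposition has width 1, which upper-bounds the treewidth. Any graph with an edge has treewidth ≥ 1, and G has the edge c–d. Hence tw(G) = 1 exactly.

1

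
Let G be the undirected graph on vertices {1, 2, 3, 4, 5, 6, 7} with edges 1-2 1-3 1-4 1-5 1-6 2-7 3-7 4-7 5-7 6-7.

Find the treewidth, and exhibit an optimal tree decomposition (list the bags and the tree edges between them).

Treewidth 2.
One optimal decomposition is:
Bags: B1 = {1, 2, 7}  B2 = {1, 6, 7}  B3 = {1, 3, 7}  B4 = {1, 4, 7}  B5 = {1, 5, 7}
Tree: B1–B2, B2–B3, B3–B4, B4–B5

Each bag holds 3 vertices, so the decomposition has width 2, which upper-bounds the treewidth. The edges 7–2–1–6–7 form a cycle, so G is not a tree and its treewidth is at least 2. Hence tw(G) = 2 exactly.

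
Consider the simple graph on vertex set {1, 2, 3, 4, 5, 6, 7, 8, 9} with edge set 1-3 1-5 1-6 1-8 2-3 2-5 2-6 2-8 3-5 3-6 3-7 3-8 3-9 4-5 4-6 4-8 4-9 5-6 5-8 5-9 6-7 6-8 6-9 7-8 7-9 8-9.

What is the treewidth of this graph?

4

A width-4 tree decomposition is:
Bags: B1 = {1, 3, 5, 6, 8}  B2 = {3, 5, 6, 8, 9}  B3 = {3, 6, 7, 8, 9}  B4 = {2, 3, 5, 6, 8}  B5 = {4, 5, 6, 8, 9}
Tree: B1–B2, B2–B3, B1–B4, B2–B5
Each bag holds 5 vertices, so the decomposition has width 4, which upper-bounds the treewidth. On the other hand G contains the 5-clique {1, 3, 5, 6, 8}. A clique must lie in a single bag of any decomposition, so no decomposition can have width below 4. Therefore the treewidth is 4.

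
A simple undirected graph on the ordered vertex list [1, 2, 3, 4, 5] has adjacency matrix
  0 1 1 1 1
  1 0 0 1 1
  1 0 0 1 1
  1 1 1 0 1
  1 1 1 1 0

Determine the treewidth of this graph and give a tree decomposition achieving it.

Treewidth 3.
Bags: B1 = {1, 2, 4, 5}  B2 = {1, 3, 4, 5}
Tree: B1–B2

Each bag holds 4 vertices, so the decomposition has width 3, which upper-bounds the treewidth. On the other hand G contains the 4-clique {1, 2, 4, 5}. A clique must lie in a single bag of any decomposition, so no decomposition can have width below 3. The upper and lower bounds meet at 3, so that is the treewidth.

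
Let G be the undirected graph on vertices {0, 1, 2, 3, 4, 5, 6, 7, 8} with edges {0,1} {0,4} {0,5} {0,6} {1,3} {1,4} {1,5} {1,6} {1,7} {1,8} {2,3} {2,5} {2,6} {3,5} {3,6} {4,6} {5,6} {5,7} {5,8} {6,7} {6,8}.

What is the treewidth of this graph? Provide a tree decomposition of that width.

Each bag holds 4 vertices, so the decomposition has width 3, which upper-bounds the treewidth. For the lower bound, the 4 vertices {0, 1, 4, 6} are pairwise adjacent, and any tree decomposition puts a clique entirely inside one bag — forcing width ≥ 3. Therefore the treewidth is 3.

Treewidth 3.
Bags: B1 = {1, 3, 5, 6}  B2 = {1, 5, 6, 7}  B3 = {1, 5, 6, 8}  B4 = {0, 1, 5, 6}  B5 = {0, 1, 4, 6}  B6 = {2, 3, 5, 6}
Tree: B1–B2, B1–B3, B3–B4, B4–B5, B1–B6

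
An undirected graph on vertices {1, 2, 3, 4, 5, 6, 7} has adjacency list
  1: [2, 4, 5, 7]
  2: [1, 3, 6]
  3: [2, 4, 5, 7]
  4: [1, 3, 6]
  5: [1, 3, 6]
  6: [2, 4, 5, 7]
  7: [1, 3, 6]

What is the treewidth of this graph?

3

A width-3 tree decomposition is:
Bags: B1 = {1, 3, 5, 6}  B2 = {1, 2, 3, 6}  B3 = {1, 3, 4, 6}  B4 = {1, 3, 6, 7}
Tree: B1–B2, B2–B3, B3–B4
Each bag holds 4 vertices, so the decomposition has width 3, which upper-bounds the treewidth. For the lower bound: the 4 vertex sets {3,5}, {1,2}, {6}, {4} are disjoint, each induces a connected subgraph, and every pair is joined by at least one edge of G. Contracting each set to a single vertex therefore yields K_{4} as a minor, and since treewidth is minor-monotone, tw(G) ≥ tw(K_{4}) = 3. The upper and lower bounds meet at 3, so that is the treewidth.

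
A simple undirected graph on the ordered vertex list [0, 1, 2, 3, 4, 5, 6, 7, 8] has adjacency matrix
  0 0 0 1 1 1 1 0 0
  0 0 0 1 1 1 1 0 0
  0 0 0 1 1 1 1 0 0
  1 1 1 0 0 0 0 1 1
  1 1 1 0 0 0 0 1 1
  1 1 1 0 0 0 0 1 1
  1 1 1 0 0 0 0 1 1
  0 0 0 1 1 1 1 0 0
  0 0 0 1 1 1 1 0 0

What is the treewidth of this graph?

A width-4 tree decomposition is:
Bags: B1 = {3, 4, 5, 6, 8}  B2 = {3, 4, 5, 6, 7}  B3 = {1, 3, 4, 5, 6}  B4 = {0, 3, 4, 5, 6}  B5 = {2, 3, 4, 5, 6}
Tree: B1–B2, B2–B3, B3–B4, B4–B5
Every bag has size at most 5, so the width is 5 − 1 = 4 and tw(G) ≤ 4. For the lower bound: the 5 vertex sets {3,8}, {6,7}, {1,4}, {5}, {0} are disjoint, each induces a connected subgraph, and every pair is joined by at least one edge of G. Contracting each set to a single vertex therefore yields K_{5} as a minor, and since treewidth is minor-monotone, tw(G) ≥ tw(K_{5}) = 4. Hence tw(G) = 4 exactly.

4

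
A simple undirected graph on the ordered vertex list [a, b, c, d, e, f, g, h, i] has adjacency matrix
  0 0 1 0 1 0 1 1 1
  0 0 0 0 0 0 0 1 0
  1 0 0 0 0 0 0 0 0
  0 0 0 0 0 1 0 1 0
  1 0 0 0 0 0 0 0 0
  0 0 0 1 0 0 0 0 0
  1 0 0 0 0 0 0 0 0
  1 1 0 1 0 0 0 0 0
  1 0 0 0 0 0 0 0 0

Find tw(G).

1

A width-1 tree decomposition is:
Bags: B1 = {a, e}  B2 = {a, g}  B3 = {a, h}  B4 = {d, h}  B5 = {a, c}  B6 = {d, f}  B7 = {a, i}  B8 = {b, h}
Tree: B1–B2, B1–B3, B3–B4, B2–B5, B4–B6, B1–B7, B4–B8
The largest bag has 2 vertices, giving width 1; this decomposition certifies tw(G) ≤ 1. Any graph with an edge has treewidth ≥ 1, and G has the edge a–e. Therefore the treewidth is 1.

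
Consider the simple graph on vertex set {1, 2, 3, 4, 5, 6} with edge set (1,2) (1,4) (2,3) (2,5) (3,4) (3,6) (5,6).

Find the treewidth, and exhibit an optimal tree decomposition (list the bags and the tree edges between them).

Every bag has size at most 3, so the width is 3 − 1 = 2 and tw(G) ≤ 2. For the lower bound, G contains the cycle 4–1–2–3–4, so G is not a forest; only forests have treewidth ≤ 1, hence tw(G) ≥ 2. Therefore the treewidth is 2.

Treewidth 2.
One optimal decomposition is:
Bags: B1 = {1, 3, 4}  B2 = {1, 2, 3}  B3 = {2, 3, 6}  B4 = {2, 5, 6}
Tree: B1–B2, B2–B3, B3–B4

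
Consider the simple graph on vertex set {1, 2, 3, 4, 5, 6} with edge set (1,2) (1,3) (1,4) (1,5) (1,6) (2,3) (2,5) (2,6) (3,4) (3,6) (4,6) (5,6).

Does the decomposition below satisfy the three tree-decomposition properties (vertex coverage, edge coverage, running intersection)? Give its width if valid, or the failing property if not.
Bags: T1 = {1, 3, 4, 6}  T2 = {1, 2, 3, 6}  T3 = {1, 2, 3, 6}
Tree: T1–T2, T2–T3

A tree decomposition must satisfy three properties: every vertex lies in some bag; for every edge, both endpoints lie together in some bag; and for every vertex, the bags containing it form a connected subtree. Here vertex 5 appears in no bag, so the decomposition is invalid.

No — vertex 5 appears in no bag.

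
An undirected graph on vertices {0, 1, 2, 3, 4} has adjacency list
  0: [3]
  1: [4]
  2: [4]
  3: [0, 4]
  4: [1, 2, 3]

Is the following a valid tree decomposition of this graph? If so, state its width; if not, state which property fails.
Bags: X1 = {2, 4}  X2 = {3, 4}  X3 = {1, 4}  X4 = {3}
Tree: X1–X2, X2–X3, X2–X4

No — vertex 0 appears in no bag.

A tree decomposition must satisfy three properties: every vertex lies in some bag; for every edge, both endpoints lie together in some bag; and for every vertex, the bags containing it form a connected subtree. Here vertex 0 appears in no bag, so the decomposition is invalid.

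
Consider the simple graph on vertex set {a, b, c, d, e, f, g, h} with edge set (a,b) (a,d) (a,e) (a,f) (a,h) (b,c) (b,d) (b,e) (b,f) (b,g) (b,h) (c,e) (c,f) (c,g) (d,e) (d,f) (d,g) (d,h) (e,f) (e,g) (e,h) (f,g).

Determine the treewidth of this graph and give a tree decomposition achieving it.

Treewidth 4.
Bags: B1 = {a, b, d, e, f}  B2 = {a, b, d, e, h}  B3 = {b, d, e, f, g}  B4 = {b, c, e, f, g}
Tree: B1–B2, B1–B3, B3–B4

The largest bag has 5 vertices, giving width 4; this decomposition certifies tw(G) ≤ 4. Conversely, {a, b, d, e, h} is a clique of size 5, and the vertices of any clique must share a bag in every tree decomposition; so some bag has ≥ 5 vertices and tw(G) ≥ 4. The upper and lower bounds meet at 4, so that is the treewidth.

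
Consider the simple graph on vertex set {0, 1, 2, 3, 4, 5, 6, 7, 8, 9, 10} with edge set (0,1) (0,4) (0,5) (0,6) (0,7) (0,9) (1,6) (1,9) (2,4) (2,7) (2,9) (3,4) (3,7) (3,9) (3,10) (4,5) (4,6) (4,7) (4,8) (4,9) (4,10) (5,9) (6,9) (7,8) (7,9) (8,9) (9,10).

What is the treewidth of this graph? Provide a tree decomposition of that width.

Treewidth 3.
One optimal decomposition is:
Bags: B1 = {3, 4, 9, 10}  B2 = {3, 4, 7, 9}  B3 = {4, 7, 8, 9}  B4 = {0, 4, 7, 9}  B5 = {0, 4, 6, 9}  B6 = {0, 1, 6, 9}  B7 = {0, 4, 5, 9}  B8 = {2, 4, 7, 9}
Tree: B1–B2, B2–B3, B3–B4, B4–B5, B5–B6, B4–B7, B3–B8

Each bag holds 4 vertices, so the decomposition has width 3, which upper-bounds the treewidth. Conversely, {0, 1, 6, 9} is a clique of size 4, and the vertices of any clique must share a bag in every tree decomposition; so some bag has ≥ 4 vertices and tw(G) ≥ 3. Hence tw(G) = 3 exactly.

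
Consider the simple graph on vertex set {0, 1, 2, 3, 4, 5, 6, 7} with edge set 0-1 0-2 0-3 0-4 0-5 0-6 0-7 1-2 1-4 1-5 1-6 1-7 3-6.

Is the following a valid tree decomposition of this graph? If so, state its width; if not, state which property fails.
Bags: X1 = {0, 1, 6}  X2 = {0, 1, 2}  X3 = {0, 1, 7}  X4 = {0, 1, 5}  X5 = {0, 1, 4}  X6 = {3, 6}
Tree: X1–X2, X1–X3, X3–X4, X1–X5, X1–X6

No — edge (0,3) lies in no bag.

A tree decomposition must satisfy three properties: every vertex lies in some bag; for every edge, both endpoints lie together in some bag; and for every vertex, the bags containing it form a connected subtree. Here edge (0,3) lies in no bag, so the decomposition is invalid.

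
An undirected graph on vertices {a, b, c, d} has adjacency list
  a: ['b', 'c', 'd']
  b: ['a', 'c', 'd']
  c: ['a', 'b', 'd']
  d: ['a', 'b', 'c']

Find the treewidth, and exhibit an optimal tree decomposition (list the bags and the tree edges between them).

Treewidth 3.
One such decomposition:
Bags: B1 = {a, b, c, d}
Tree: (single bag)

A single bag containing all 4 vertices is trivially a valid decomposition of width 3. For the lower bound, the 4 vertices {a, b, c, d} are pairwise adjacent, and any tree decomposition puts a clique entirely inside one bag — forcing width ≥ 3. Hence tw(G) = 3 exactly.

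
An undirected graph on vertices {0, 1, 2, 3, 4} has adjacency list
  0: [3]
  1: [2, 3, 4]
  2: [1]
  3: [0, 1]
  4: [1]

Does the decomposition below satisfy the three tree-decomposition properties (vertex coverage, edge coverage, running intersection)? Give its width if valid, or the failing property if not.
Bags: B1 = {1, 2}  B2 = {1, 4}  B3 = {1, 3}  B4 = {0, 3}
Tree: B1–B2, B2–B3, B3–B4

Yes; width 1.

Every vertex of G appears in some bag (union = {0, 1, 2, 3, 4}); every edge is covered by a bag; and for each vertex v the set of bags containing v is connected in the bag tree. The decomposition is therefore valid. The largest bag has 2 vertices, so the width is 1.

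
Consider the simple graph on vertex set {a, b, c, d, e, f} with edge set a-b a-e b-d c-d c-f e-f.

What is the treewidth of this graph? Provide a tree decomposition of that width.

Every bag has size at most 3, so the width is 3 − 1 = 2 and tw(G) ≤ 2. Since a–b–d–c–f–e–a is a cycle in G, G is not acyclic. Forests are exactly the graphs of treewidth ≤ 1, so tw(G) ≥ 2. Combining the bounds, tw(G) = 2.

Treewidth 2.
Bags: B1 = {a, b, d}  B2 = {a, c, d}  B3 = {a, c, f}  B4 = {a, e, f}
Tree: B1–B2, B2–B3, B3–B4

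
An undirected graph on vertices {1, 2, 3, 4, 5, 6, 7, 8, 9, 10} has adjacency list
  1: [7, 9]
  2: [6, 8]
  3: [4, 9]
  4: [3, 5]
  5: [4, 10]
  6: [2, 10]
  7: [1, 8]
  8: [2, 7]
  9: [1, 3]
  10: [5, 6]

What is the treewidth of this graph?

A width-2 tree decomposition is:
Bags: B1 = {1, 3, 9}  B2 = {1, 3, 7}  B3 = {3, 7, 8}  B4 = {2, 3, 8}  B5 = {2, 3, 6}  B6 = {3, 6, 10}  B7 = {3, 5, 10}  B8 = {3, 4, 5}
Tree: B1–B2, B2–B3, B3–B4, B4–B5, B5–B6, B6–B7, B7–B8
Every bag has size at most 3, so the width is 3 − 1 = 2 and tw(G) ≤ 2. Since 3–9–1–7–8–2–6–10–5–4–3 is a cycle in G, G is not acyclic. Forests are exactly the graphs of treewidth ≤ 1, so tw(G) ≥ 2. Combining the bounds, tw(G) = 2.

2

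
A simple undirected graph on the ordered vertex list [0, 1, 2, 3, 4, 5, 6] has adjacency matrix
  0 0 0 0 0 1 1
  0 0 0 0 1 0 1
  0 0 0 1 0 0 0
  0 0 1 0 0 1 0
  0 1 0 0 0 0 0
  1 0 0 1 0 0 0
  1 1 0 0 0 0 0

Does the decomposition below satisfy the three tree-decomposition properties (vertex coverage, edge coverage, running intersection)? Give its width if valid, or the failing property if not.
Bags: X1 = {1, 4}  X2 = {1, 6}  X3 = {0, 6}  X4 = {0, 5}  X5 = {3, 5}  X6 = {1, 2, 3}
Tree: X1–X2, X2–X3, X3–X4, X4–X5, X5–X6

A tree decomposition must satisfy three properties: every vertex lies in some bag; for every edge, both endpoints lie together in some bag; and for every vertex, the bags containing it form a connected subtree. Here bags containing vertex 1 are not connected in the tree, so the decomposition is invalid.

No — bags containing vertex 1 are not connected in the tree.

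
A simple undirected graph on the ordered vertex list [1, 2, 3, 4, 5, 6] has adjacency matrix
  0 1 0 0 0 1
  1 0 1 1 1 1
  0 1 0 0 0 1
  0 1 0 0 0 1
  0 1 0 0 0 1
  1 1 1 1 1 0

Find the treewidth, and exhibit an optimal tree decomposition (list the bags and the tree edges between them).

Every bag has size at most 3, so the width is 3 − 1 = 2 and tw(G) ≤ 2. Conversely, {1, 2, 6} is a clique of size 3, and the vertices of any clique must share a bag in every tree decomposition; so some bag has ≥ 3 vertices and tw(G) ≥ 2. The upper and lower bounds meet at 2, so that is the treewidth.

Treewidth 2.
One optimal decomposition is:
Bags: B1 = {1, 2, 6}  B2 = {2, 4, 6}  B3 = {2, 5, 6}  B4 = {2, 3, 6}
Tree: B1–B2, B1–B3, B2–B4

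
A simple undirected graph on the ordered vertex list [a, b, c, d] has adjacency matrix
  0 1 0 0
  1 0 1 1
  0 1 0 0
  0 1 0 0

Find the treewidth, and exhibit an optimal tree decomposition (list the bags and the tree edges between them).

The largest bag has 2 vertices, giving width 1; this decomposition certifies tw(G) ≤ 1. Any graph with an edge has treewidth ≥ 1, and G has the edge b–c. Hence tw(G) = 1 exactly.

Treewidth 1.
Bags: B1 = {b, c}  B2 = {b, d}  B3 = {a, b}
Tree: B1–B2, B1–B3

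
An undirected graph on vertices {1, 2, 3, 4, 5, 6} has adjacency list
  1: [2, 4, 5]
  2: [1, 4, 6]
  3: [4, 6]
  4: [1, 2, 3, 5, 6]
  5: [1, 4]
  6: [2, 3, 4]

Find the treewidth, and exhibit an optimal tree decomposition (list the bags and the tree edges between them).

The largest bag has 3 vertices, giving width 2; this decomposition certifies tw(G) ≤ 2. For the lower bound, the 3 vertices {1, 2, 4} are pairwise adjacent, and any tree decomposition puts a clique entirely inside one bag — forcing width ≥ 2. Combining the bounds, tw(G) = 2.

Treewidth 2.
Bags: B1 = {1, 2, 4}  B2 = {2, 4, 6}  B3 = {1, 4, 5}  B4 = {3, 4, 6}
Tree: B1–B2, B1–B3, B2–B4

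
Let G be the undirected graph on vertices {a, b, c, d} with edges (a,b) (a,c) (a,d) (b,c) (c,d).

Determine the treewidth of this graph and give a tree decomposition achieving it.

Treewidth 2.
One such decomposition:
Bags: B1 = {a, b, c}  B2 = {a, c, d}
Tree: B1–B2

Every bag has size at most 3, so the width is 3 − 1 = 2 and tw(G) ≤ 2. On the other hand G contains the 3-clique {a, c, d}. A clique must lie in a single bag of any decomposition, so no decomposition can have width below 2. Combining the bounds, tw(G) = 2.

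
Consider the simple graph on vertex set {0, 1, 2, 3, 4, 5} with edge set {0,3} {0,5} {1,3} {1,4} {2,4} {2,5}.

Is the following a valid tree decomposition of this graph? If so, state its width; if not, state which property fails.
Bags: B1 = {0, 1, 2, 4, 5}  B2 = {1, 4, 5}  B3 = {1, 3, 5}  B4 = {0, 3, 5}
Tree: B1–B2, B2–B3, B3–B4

A tree decomposition must satisfy three properties: every vertex lies in some bag; for every edge, both endpoints lie together in some bag; and for every vertex, the bags containing it form a connected subtree. Here bags containing vertex 0 are not connected in the tree, so the decomposition is invalid.

No — bags containing vertex 0 are not connected in the tree.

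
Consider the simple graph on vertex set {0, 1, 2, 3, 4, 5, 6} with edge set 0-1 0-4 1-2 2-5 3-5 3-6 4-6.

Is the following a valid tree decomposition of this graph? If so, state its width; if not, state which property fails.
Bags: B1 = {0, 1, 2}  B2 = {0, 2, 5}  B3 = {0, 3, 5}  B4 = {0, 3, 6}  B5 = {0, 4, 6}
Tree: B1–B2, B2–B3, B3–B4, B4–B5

Yes; width 2.

Every vertex of G appears in some bag (union = {0, 1, 2, 3, 4, 5, 6}); every edge is covered by a bag; and for each vertex v the set of bags containing v is connected in the bag tree. The decomposition is therefore valid. The largest bag has 3 vertices, so the width is 2.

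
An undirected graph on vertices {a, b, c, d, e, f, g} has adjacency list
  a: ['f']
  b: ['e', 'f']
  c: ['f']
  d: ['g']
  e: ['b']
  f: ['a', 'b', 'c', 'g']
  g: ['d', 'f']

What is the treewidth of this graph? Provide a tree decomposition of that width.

Treewidth 1.
One optimal decomposition is:
Bags: B1 = {f, g}  B2 = {d, g}  B3 = {c, f}  B4 = {a, f}  B5 = {b, f}  B6 = {b, e}
Tree: B1–B2, B1–B3, B3–B4, B4–B5, B5–B6

Each bag holds 2 vertices, so the decomposition has width 1, which upper-bounds the treewidth. Any graph with an edge has treewidth ≥ 1, and G has the edge f–g. Therefore the treewidth is 1.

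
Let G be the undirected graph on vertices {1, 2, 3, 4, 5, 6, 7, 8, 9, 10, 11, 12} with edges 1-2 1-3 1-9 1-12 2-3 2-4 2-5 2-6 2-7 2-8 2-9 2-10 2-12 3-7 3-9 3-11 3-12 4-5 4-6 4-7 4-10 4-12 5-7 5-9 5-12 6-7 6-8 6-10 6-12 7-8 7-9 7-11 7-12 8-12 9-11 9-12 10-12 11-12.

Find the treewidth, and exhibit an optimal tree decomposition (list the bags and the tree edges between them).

Each bag holds 5 vertices, so the decomposition has width 4, which upper-bounds the treewidth. For the lower bound, the 5 vertices {1, 2, 3, 9, 12} are pairwise adjacent, and any tree decomposition puts a clique entirely inside one bag — forcing width ≥ 4. Hence tw(G) = 4 exactly.

Treewidth 4.
Bags: B1 = {2, 4, 5, 7, 12}  B2 = {2, 5, 7, 9, 12}  B3 = {2, 4, 6, 7, 12}  B4 = {2, 3, 7, 9, 12}  B5 = {3, 7, 9, 11, 12}  B6 = {2, 6, 7, 8, 12}  B7 = {1, 2, 3, 9, 12}  B8 = {2, 4, 6, 10, 12}
Tree: B1–B2, B1–B3, B2–B4, B4–B5, B3–B6, B4–B7, B3–B8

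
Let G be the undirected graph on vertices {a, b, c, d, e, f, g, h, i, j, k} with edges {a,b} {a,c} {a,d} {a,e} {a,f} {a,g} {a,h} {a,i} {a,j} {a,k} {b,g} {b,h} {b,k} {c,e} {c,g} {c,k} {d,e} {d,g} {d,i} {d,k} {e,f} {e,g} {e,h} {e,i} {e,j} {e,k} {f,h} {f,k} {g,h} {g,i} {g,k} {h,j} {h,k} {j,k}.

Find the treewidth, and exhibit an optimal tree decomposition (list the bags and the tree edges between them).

Treewidth 4.
One such decomposition:
Bags: B1 = {a, e, g, h, k}  B2 = {a, e, h, j, k}  B3 = {a, d, e, g, k}  B4 = {a, c, e, g, k}  B5 = {a, d, e, g, i}  B6 = {a, e, f, h, k}  B7 = {a, b, g, h, k}
Tree: B1–B2, B1–B3, B3–B4, B3–B5, B2–B6, B1–B7

The largest bag has 5 vertices, giving width 4; this decomposition certifies tw(G) ≤ 4. On the other hand G contains the 5-clique {a, d, e, g, k}. A clique must lie in a single bag of any decomposition, so no decomposition can have width below 4. Hence tw(G) = 4 exactly.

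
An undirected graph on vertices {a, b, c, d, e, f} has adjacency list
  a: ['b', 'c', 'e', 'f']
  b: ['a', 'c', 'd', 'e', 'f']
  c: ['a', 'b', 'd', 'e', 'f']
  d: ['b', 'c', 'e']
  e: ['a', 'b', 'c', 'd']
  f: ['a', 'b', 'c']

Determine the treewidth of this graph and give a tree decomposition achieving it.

Treewidth 3.
Bags: B1 = {a, b, c, f}  B2 = {a, b, c, e}  B3 = {b, c, d, e}
Tree: B1–B2, B2–B3

The largest bag has 4 vertices, giving width 3; this decomposition certifies tw(G) ≤ 3. On the other hand G contains the 4-clique {b, c, d, e}. A clique must lie in a single bag of any decomposition, so no decomposition can have width below 3. Combining the bounds, tw(G) = 3.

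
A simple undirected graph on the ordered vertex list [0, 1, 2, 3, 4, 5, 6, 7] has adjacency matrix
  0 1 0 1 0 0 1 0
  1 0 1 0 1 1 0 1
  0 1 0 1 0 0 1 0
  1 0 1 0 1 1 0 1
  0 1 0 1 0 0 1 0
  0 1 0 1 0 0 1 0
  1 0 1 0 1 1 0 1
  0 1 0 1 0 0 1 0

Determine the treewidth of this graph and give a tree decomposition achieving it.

Treewidth 3.
One such decomposition:
Bags: B1 = {1, 2, 3, 6}  B2 = {1, 3, 5, 6}  B3 = {1, 3, 6, 7}  B4 = {1, 3, 4, 6}  B5 = {0, 1, 3, 6}
Tree: B1–B2, B2–B3, B3–B4, B4–B5

The largest bag has 4 vertices, giving width 3; this decomposition certifies tw(G) ≤ 3. For the lower bound: the 4 vertex sets {2,3}, {5,6}, {1}, {7} are disjoint, each induces a connected subgraph, and every pair is joined by at least one edge of G. Contracting each set to a single vertex therefore yields K_{4} as a minor, and since treewidth is minor-monotone, tw(G) ≥ tw(K_{4}) = 3. Combining the bounds, tw(G) = 3.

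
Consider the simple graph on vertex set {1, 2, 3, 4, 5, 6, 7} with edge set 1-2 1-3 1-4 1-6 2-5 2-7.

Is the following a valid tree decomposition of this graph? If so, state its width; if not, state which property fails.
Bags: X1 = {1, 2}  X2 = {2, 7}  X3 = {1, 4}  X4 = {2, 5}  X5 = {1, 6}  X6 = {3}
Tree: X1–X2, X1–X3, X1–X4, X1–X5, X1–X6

No — edge (1,3) lies in no bag.

A tree decomposition must satisfy three properties: every vertex lies in some bag; for every edge, both endpoints lie together in some bag; and for every vertex, the bags containing it form a connected subtree. Here edge (1,3) lies in no bag, so the decomposition is invalid.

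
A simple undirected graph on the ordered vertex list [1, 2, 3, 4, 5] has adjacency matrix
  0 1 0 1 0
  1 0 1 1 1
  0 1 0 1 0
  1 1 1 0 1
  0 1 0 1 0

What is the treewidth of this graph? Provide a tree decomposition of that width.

Every bag has size at most 3, so the width is 3 − 1 = 2 and tw(G) ≤ 2. Conversely, {1, 2, 4} is a clique of size 3, and the vertices of any clique must share a bag in every tree decomposition; so some bag has ≥ 3 vertices and tw(G) ≥ 2. Therefore the treewidth is 2.

Treewidth 2.
One such decomposition:
Bags: B1 = {1, 2, 4}  B2 = {2, 4, 5}  B3 = {2, 3, 4}
Tree: B1–B2, B1–B3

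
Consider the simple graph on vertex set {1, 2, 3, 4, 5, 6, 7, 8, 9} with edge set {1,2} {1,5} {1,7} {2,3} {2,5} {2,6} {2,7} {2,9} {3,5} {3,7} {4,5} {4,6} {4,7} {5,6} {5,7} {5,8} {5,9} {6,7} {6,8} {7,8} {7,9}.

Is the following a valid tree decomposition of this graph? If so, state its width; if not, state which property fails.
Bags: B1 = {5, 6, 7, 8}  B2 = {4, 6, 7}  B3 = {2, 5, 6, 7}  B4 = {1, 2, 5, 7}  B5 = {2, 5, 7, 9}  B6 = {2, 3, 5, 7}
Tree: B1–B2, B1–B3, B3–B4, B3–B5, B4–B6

No — edge (5,4) lies in no bag.

A tree decomposition must satisfy three properties: every vertex lies in some bag; for every edge, both endpoints lie together in some bag; and for every vertex, the bags containing it form a connected subtree. Here edge (5,4) lies in no bag, so the decomposition is invalid.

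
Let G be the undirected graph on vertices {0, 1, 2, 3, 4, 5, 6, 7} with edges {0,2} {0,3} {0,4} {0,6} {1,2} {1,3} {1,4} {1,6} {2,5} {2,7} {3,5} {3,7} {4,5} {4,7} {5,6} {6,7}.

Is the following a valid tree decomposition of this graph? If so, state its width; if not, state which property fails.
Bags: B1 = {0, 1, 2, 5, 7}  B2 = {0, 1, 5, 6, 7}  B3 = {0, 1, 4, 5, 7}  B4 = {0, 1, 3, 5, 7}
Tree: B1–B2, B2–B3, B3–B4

Yes; width 4.

Checking the three conditions: (i) the bags cover all of {0, 1, 2, 3, 4, 5, 6, 7}; (ii) for each edge, some bag contains both endpoints; (iii) the bags containing any fixed vertex form a subtree. All hold, so the decomposition is valid with width 5 − 1 = 4.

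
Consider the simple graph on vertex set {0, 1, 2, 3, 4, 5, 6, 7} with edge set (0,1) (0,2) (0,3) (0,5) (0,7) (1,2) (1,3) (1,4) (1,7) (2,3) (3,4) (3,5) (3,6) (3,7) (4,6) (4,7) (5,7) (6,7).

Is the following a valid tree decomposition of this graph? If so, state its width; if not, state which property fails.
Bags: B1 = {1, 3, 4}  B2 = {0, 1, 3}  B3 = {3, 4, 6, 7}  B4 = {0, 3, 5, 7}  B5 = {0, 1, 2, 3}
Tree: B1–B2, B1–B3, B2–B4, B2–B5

A tree decomposition must satisfy three properties: every vertex lies in some bag; for every edge, both endpoints lie together in some bag; and for every vertex, the bags containing it form a connected subtree. Here edge (7,1) lies in no bag, so the decomposition is invalid.

No — edge (7,1) lies in no bag.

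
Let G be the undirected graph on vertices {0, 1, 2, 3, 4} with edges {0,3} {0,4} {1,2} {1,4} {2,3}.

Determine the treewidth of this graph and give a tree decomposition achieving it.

The largest bag has 3 vertices, giving width 2; this decomposition certifies tw(G) ≤ 2. The edges 2–3–0–4–1–2 form a cycle, so G is not a tree and its treewidth is at least 2. The upper and lower bounds meet at 2, so that is the treewidth.

Treewidth 2.
One optimal decomposition is:
Bags: B1 = {0, 2, 3}  B2 = {0, 2, 4}  B3 = {1, 2, 4}
Tree: B1–B2, B2–B3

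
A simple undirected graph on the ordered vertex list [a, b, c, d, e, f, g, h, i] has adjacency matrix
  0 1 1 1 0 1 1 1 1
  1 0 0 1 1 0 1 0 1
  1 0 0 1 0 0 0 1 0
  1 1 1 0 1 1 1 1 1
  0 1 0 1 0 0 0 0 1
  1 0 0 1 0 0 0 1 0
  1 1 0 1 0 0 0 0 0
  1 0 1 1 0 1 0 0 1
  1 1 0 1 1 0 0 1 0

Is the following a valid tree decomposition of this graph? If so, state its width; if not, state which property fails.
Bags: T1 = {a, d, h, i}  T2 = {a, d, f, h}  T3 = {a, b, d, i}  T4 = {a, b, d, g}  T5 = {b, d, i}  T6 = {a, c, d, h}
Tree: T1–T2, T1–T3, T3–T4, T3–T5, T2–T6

No — vertex e appears in no bag.

A tree decomposition must satisfy three properties: every vertex lies in some bag; for every edge, both endpoints lie together in some bag; and for every vertex, the bags containing it form a connected subtree. Here vertex e appears in no bag, so the decomposition is invalid.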